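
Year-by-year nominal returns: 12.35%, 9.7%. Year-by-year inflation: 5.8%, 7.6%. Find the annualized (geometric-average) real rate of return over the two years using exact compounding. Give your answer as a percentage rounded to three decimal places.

Compound the nominal returns: 1.1235 × 1.0970 = 1.23247950.
Compound inflation: 1.0580 × 1.0760 = 1.13840800.
Deflate: 1.23247950 / 1.13840800 = 1.08263426.
Annualized real rate = 1.08263426^(1/2) − 1 = 4.0497% → 4.050%.

4.050%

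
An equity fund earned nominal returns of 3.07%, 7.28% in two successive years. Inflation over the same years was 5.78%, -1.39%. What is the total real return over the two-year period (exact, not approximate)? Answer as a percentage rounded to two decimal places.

6.01%

Compound the nominal returns: 1.0307 × 1.0728 = 1.1057350.
Compound inflation: 1.0578 × 0.9861 = 1.0430966.
Deflate: 1.1057350 / 1.0430966 = 1.0600504.
Total real return = 1.0600504 − 1 → 6.01%.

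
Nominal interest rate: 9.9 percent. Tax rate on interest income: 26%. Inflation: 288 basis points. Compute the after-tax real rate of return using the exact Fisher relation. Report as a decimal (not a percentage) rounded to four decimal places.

After-tax nominal return = 9.9% × (1 − 0.26) = 7.3260%.
1 + r = 1.07326 / 1.02880 = 1.043215
After-tax real rate = 1.043215 − 1 → 0.0432.

0.0432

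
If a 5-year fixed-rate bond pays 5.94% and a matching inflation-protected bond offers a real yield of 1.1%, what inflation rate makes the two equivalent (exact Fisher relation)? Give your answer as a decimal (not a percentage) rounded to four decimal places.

(1 + π) = (1 + i)/(1 + r) = 1.05940 / 1.01100 = 1.047873
Break-even inflation = 1.047873 − 1 → 0.0479.

0.0479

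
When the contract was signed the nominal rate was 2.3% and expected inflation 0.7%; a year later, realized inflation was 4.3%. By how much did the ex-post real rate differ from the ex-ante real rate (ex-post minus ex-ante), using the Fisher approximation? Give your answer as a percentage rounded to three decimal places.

-3.600%

Ex-ante: 2.3% − 0.7% = 1.600%
Ex-post: 2.3% − 4.3% = -2.000%
Difference (ex-post − ex-ante) = -3.6000% → -3.600%.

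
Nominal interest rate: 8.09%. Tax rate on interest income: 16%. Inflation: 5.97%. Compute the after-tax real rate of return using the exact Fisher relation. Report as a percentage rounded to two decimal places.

0.78%

After-tax nominal return = 8.09% × (1 − 0.16) = 6.7956%.
1 + r = 1.067956 / 1.05970 = 1.007791
After-tax real rate = 1.007791 − 1 → 0.78%.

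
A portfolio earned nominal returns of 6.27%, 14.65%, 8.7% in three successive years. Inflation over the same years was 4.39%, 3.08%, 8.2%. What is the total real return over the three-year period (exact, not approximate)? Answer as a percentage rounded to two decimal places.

Compound the nominal returns: 1.0627 × 1.1465 × 1.0870 = 1.324385.
Compound inflation: 1.0439 × 1.0308 × 1.0820 = 1.164288.
Deflate: 1.324385 / 1.164288 = 1.137506.
Total real return = 1.137506 − 1 → 13.75%.

13.75%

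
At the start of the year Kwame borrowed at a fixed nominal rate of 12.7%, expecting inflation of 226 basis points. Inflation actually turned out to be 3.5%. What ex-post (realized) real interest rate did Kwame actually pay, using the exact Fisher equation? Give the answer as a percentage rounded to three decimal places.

8.889%

Ex-post: (1 + 0.1270)/(1 + 0.0350) − 1 = 8.8889%
So the realized real rate is 8.889%.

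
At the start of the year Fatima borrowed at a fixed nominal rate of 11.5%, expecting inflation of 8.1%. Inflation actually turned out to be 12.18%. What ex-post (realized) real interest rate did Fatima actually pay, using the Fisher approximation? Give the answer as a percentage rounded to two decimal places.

Ex-post: 11.5% − 12.18% = -0.680%
So the realized real rate is -0.68%.

-0.68%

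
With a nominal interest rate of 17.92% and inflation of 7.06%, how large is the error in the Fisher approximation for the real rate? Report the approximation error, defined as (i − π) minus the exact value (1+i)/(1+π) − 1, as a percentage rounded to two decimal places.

Approximate: r ≈ 17.920% − 7.060% = 10.8600%
Exact: (1 + 0.1792)/(1 + 0.0706) − 1 = 10.1438%
Error = 10.8600% − 10.1438% = 0.7162% → 0.72%.

0.72%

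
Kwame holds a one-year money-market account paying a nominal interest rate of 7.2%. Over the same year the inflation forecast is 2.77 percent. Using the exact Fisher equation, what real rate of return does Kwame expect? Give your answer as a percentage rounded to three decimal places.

4.311%

By the Fisher equation, 1 + r = (1 + i)/(1 + π).
1 + r = 1.07200 / 1.02770 = 1.043106
r = 1.043106 − 1 = 4.3106%, i.e. 4.311%.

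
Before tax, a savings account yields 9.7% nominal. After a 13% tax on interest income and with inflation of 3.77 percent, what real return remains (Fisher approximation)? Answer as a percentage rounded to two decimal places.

4.67%

After-tax nominal return = 9.7% × (1 − 0.13) = 8.4390%.
r ≈ 8.4390% − 3.77% → 4.67%.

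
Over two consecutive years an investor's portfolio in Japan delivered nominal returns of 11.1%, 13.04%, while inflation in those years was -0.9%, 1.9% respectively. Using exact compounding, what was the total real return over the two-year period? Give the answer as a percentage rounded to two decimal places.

Compound the nominal returns: 1.1110 × 1.1304 = 1.255874.
Compound inflation: 0.9910 × 1.0190 = 1.009829.
Deflate: 1.255874 / 1.009829 = 1.243651.
Total real return = 1.243651 − 1 → 24.37%.

24.37%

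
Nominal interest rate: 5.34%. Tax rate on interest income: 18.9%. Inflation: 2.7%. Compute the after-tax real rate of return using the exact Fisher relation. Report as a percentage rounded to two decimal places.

1.59%

After-tax nominal return = 5.34% × (1 − 0.189) = 4.33074%.
1 + r = 1.0433074 / 1.02700 = 1.015879
After-tax real rate = 1.015879 − 1 → 1.59%.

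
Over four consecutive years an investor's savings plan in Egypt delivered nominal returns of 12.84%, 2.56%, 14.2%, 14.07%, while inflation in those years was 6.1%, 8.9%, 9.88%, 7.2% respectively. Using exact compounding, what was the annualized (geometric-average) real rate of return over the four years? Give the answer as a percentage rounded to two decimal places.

2.59%

Nominal growth factor = 1.1284 × 1.0256 × 1.1420 × 1.1407 = 1.50757399
Price-level growth factor = 1.0610 × 1.0890 × 1.0988 × 1.0720 = 1.36099553
Real growth factor = 1.50757399 / 1.36099553 = 1.10769944
Annualized real rate = 1.10769944^(1/4) − 1 = 2.5901% → 2.59%.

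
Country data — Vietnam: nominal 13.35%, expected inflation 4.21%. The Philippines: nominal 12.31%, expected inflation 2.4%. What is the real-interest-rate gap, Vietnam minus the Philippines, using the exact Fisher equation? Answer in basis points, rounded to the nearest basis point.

Vietnam: (1 + 0.1335)/(1 + 0.0421) − 1 = 8.7708%
The Philippines: (1 + 0.1231)/(1 + 0.0240) − 1 = 9.6777%
Differential = 8.7708% − 9.6777% = -0.9070% → -91 basis points.

-91 basis points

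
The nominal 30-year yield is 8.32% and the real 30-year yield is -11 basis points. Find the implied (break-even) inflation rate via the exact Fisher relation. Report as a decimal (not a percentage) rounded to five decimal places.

(1 + π) = (1 + i)/(1 + r) = 1.08320 / 0.99890 = 1.084393
Break-even inflation = 1.084393 − 1 → 0.08439.

0.08439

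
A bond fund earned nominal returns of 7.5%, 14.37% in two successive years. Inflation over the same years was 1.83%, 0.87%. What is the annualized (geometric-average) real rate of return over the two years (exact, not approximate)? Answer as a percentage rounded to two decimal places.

9.41%

Nominal growth factor = 1.0750 × 1.1437 = 1.22947750
Price-level growth factor = 1.0183 × 1.0087 = 1.02715921
Real growth factor = 1.22947750 / 1.02715921 = 1.19696877
Annualized real rate = 1.19696877^(1/2) − 1 = 9.4061% → 9.41%.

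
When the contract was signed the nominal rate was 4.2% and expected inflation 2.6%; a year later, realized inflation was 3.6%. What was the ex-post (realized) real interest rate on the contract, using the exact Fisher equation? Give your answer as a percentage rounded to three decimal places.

0.579%

Ex-post: (1 + 0.0420)/(1 + 0.0360) − 1 = 0.5792%
So the realized real rate is 0.579%.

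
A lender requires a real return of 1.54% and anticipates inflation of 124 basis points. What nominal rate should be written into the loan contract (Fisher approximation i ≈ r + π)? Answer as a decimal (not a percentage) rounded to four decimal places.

i ≈ r + π = 1.54% + 1.24% = 0.0278.

0.0278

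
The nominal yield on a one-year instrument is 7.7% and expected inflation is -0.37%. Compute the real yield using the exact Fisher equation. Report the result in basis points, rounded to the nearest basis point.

810 basis points

By the Fisher identity, 1 + r = (1 + i)/(1 + π).
1 + r = 1.07700 / 0.99630 = 1.081000
r = 1.081000 − 1 = 8.1000%, i.e. 810 basis points.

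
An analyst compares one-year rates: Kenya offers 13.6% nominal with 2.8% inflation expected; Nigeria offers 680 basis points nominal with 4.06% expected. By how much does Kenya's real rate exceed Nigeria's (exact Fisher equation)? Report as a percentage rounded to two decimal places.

Kenya: (1 + 0.1360)/(1 + 0.0280) − 1 = 10.5058%
Nigeria: (1 + 0.0680)/(1 + 0.0406) − 1 = 2.6331%
Differential = 10.5058% − 2.6331% = 7.8727% → 7.87%.

7.87%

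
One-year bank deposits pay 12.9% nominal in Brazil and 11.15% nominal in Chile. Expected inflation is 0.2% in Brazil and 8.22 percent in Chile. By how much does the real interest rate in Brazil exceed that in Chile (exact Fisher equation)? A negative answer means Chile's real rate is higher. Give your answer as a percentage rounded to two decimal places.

9.97%

Brazil: (1 + 0.1290)/(1 + 0.0020) − 1 = 12.6747%
Chile: (1 + 0.1115)/(1 + 0.0822) − 1 = 2.7074%
Differential = 12.6747% − 2.7074% = 9.9672% → 9.97%.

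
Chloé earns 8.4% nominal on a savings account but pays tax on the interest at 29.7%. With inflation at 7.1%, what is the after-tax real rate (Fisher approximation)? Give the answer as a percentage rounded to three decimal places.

-1.195%

After-tax nominal return = 8.4% × (1 − 0.297) = 5.9052%.
r ≈ 5.9052% − 7.1% → -1.195%.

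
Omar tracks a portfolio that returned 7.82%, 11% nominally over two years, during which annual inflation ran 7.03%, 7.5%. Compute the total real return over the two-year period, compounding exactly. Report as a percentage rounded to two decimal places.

4.02%

Compound the nominal returns: 1.0782 × 1.1100 = 1.196802.
Compound inflation: 1.0703 × 1.0750 = 1.150573.
Deflate: 1.196802 / 1.150573 = 1.040180.
Total real return = 1.040180 − 1 → 4.02%.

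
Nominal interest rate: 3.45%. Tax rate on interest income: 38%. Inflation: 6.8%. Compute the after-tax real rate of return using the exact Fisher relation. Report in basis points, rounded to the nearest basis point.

After-tax nominal return = 3.45% × (1 − 0.38) = 2.1390%.
1 + r = 1.02139 / 1.06800 = 0.956358
After-tax real rate = 0.956358 − 1 → -436 basis points.

-436 basis points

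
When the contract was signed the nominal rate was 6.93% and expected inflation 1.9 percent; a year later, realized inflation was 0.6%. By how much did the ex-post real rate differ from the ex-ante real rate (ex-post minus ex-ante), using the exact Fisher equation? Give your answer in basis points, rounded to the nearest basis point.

136 basis points

Ex-ante: (1 + 0.0693)/(1 + 0.0190) − 1 = 4.9362%
Ex-post: (1 + 0.0693)/(1 + 0.0060) − 1 = 6.2922%
Difference (ex-post − ex-ante) = 1.3560% → 136 basis points.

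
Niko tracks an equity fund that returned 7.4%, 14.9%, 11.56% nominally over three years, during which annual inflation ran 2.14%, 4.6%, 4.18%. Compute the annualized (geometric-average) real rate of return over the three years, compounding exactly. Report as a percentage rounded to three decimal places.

Nominal growth factor = 1.0740 × 1.1490 × 1.1156 = 1.37667941
Price-level growth factor = 1.0214 × 1.0460 × 1.0418 = 1.11304287
Real growth factor = 1.37667941 / 1.11304287 = 1.23686108
Annualized real rate = 1.23686108^(1/3) − 1 = 7.3430% → 7.343%.

7.343%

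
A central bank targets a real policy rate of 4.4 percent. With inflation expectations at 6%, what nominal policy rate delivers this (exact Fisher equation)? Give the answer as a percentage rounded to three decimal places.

(1 + i) = (1 + r)(1 + π) = 1.04400 × 1.06000 = 1.10664
i = 1.10664 − 1, so the required nominal rate is 10.664%.

10.664%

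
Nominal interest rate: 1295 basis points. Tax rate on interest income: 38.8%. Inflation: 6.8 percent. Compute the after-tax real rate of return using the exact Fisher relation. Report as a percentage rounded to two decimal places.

After-tax nominal return = 12.95% × (1 − 0.388) = 7.9254%.
1 + r = 1.079254 / 1.06800 = 1.010537
After-tax real rate = 1.010537 − 1 → 1.05%.

1.05%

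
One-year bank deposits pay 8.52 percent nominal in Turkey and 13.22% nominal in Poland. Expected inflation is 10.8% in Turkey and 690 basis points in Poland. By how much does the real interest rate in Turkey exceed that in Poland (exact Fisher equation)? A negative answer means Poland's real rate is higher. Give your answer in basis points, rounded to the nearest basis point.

Turkey: (1 + 0.0852)/(1 + 0.1080) − 1 = -2.0578%
Poland: (1 + 0.1322)/(1 + 0.0690) − 1 = 5.9121%
Differential = -2.0578% − 5.9121% = -7.9698% → -797 basis points.

-797 basis points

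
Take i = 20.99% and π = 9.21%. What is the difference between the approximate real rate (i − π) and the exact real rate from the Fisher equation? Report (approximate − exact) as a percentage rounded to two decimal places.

Approximate: r ≈ 20.990% − 9.210% = 11.7800%
Exact: (1 + 0.2099)/(1 + 0.0921) − 1 = 10.7866%
Error = 11.7800% − 10.7866% = 0.9934% → 0.99%.

0.99%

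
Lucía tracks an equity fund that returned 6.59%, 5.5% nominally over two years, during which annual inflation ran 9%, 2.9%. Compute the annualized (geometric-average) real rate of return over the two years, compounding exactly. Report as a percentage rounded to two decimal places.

0.13%

Compound the nominal returns: 1.0659 × 1.0550 = 1.12452450.
Compound inflation: 1.0900 × 1.0290 = 1.12161000.
Deflate: 1.12452450 / 1.12161000 = 1.00259850.
Annualized real rate = 1.00259850^(1/2) − 1 = 0.1298% → 0.13%.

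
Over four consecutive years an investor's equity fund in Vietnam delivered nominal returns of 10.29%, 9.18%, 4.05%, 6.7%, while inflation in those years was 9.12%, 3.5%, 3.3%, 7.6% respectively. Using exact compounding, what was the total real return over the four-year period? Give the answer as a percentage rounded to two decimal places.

Nominal growth factor = 1.1029 × 1.0918 × 1.0405 × 1.0670 = 1.336859
Price-level growth factor = 1.0912 × 1.0350 × 1.0330 × 1.0760 = 1.255328
Real growth factor = 1.336859 / 1.255328 = 1.064948
Total real return = 1.064948 − 1 → 6.49%.

6.49%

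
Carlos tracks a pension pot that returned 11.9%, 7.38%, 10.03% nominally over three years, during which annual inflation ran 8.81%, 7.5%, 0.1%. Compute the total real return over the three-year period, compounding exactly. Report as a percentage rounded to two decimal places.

12.92%

Nominal growth factor = 1.1190 × 1.0738 × 1.1003 = 1.322101
Price-level growth factor = 1.0881 × 1.0750 × 1.0010 = 1.170877
Real growth factor = 1.322101 / 1.170877 = 1.129154
Total real return = 1.129154 − 1 → 12.92%.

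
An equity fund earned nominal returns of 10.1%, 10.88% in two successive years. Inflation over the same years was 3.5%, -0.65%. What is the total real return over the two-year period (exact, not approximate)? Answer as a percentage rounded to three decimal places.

Nominal growth factor = 1.1010 × 1.1088 = 1.220789
Price-level growth factor = 1.0350 × 0.9935 = 1.028273
Real growth factor = 1.220789 / 1.028273 = 1.187223
Total real return = 1.187223 − 1 → 18.722%.

18.722%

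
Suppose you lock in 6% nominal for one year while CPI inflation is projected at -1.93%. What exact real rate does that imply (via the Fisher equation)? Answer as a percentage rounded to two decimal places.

By the Fisher equation, 1 + r = (1 + i)/(1 + π).
1 + r = 1.06000 / 0.98070 = 1.080861
r = 1.080861 − 1 = 8.0861%, i.e. 8.09%.

8.09%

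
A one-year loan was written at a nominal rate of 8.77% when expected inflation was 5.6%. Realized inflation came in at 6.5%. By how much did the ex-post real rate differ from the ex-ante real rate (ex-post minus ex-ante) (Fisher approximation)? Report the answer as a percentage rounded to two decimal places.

Ex-ante: 8.77% − 5.6% = 3.170%
Ex-post: 8.77% − 6.5% = 2.270%
Difference (ex-post − ex-ante) = -0.9000% → -0.90%.

-0.90%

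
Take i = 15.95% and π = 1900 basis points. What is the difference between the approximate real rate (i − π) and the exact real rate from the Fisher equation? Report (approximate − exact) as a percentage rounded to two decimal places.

Approximate: r ≈ 15.950% − 19.000% = -3.0500%
Exact: (1 + 0.1595)/(1 + 0.1900) − 1 = -2.5630%
Error = -3.0500% − (-2.5630%) = -0.4870% → -0.49%.

-0.49%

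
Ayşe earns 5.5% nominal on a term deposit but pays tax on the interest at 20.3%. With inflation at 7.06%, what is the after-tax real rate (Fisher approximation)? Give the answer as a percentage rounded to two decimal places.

-2.68%

After-tax nominal return = 5.5% × (1 − 0.203) = 4.3835%.
r ≈ 4.3835% − 7.06% → -2.68%.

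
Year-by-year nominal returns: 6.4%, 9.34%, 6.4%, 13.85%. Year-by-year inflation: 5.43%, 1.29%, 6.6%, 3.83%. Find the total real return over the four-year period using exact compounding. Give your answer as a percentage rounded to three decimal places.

19.230%

Compound the nominal returns: 1.0640 × 1.0934 × 1.0640 × 1.1385 = 1.409274.
Compound inflation: 1.0543 × 1.0129 × 1.0660 × 1.0383 = 1.181982.
Deflate: 1.409274 / 1.181982 = 1.192297.
Total real return = 1.192297 − 1 → 19.230%.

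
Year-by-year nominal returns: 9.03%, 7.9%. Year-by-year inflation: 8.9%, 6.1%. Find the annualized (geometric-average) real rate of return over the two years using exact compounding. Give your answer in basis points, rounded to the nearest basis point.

Nominal growth factor = 1.0903 × 1.0790 = 1.17643370
Price-level growth factor = 1.0890 × 1.0610 = 1.15542900
Real growth factor = 1.17643370 / 1.15542900 = 1.01817914
Annualized real rate = 1.01817914^(1/2) − 1 = 0.9049% → 90 basis points.

90 basis points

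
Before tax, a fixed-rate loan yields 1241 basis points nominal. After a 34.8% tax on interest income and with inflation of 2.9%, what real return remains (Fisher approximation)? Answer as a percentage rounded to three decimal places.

5.191%

After-tax nominal return = 12.41% × (1 − 0.348) = 8.09132%.
r ≈ 8.09132% − 2.9% → 5.191%.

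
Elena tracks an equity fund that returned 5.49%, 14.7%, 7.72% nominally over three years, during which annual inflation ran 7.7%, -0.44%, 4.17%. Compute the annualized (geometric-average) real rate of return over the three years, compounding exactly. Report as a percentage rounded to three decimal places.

Nominal growth factor = 1.0549 × 1.1470 × 1.0772 = 1.30338001
Price-level growth factor = 1.0770 × 0.9956 × 1.0417 = 1.11697449
Real growth factor = 1.30338001 / 1.11697449 = 1.16688431
Annualized real rate = 1.16688431^(1/3) − 1 = 5.2792% → 5.279%.

5.279%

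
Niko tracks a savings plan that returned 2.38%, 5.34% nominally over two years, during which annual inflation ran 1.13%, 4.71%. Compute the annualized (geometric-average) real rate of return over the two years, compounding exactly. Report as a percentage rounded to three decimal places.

Compound the nominal returns: 1.0238 × 1.0534 = 1.07847092.
Compound inflation: 1.0113 × 1.0471 = 1.05893223.
Deflate: 1.07847092 / 1.05893223 = 1.01845131.
Annualized real rate = 1.01845131^(1/2) − 1 = 0.9183% → 0.918%.

0.918%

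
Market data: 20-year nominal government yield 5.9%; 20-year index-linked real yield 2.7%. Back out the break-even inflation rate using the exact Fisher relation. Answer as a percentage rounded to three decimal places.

(1 + π) = (1 + i)/(1 + r) = 1.05900 / 1.02700 = 1.031159
Break-even inflation = 1.031159 − 1 → 3.116%.

3.116%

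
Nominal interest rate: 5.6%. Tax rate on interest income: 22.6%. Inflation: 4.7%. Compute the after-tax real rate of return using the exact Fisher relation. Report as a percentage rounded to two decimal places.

-0.35%

After-tax nominal return = 5.6% × (1 − 0.226) = 4.3344%.
1 + r = 1.043344 / 1.04700 = 0.996508
After-tax real rate = 0.996508 − 1 → -0.35%.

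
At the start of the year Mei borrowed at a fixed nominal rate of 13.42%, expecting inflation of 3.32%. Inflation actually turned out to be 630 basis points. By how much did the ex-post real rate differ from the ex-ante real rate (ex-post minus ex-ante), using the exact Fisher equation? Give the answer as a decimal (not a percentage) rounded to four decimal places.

Ex-ante: (1 + 0.1342)/(1 + 0.0332) − 1 = 9.7755%
Ex-post: (1 + 0.1342)/(1 + 0.0630) − 1 = 6.6980%
Difference (ex-post − ex-ante) = -3.0774% → -0.0308.

-0.0308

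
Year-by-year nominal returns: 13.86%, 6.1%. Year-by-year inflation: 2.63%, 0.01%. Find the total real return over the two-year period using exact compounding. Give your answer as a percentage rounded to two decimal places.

17.70%

Compound the nominal returns: 1.1386 × 1.0610 = 1.208055.
Compound inflation: 1.0263 × 1.0001 = 1.026403.
Deflate: 1.208055 / 1.026403 = 1.176979.
Total real return = 1.176979 − 1 → 17.70%.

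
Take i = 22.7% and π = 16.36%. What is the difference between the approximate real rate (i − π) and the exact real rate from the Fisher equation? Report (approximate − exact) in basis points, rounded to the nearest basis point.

89 basis points

Approximate: r ≈ 22.700% − 16.360% = 6.3400%
Exact: (1 + 0.2270)/(1 + 0.1636) − 1 = 5.4486%
Error = 6.3400% − 5.4486% = 0.8914% → 89 basis points.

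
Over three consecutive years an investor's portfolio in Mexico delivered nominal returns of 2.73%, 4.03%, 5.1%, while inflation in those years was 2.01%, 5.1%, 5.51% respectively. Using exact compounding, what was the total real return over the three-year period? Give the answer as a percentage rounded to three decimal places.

Compound the nominal returns: 1.0273 × 1.0403 × 1.0510 = 1.123204.
Compound inflation: 1.0201 × 1.0510 × 1.0551 = 1.131199.
Deflate: 1.123204 / 1.131199 = 0.992932.
Total real return = 0.992932 − 1 → -0.707%.

-0.707%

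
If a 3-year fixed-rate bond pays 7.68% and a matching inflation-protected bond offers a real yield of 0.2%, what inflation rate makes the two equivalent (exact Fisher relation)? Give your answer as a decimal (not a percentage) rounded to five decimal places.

0.07465

(1 + π) = (1 + i)/(1 + r) = 1.07680 / 1.00200 = 1.074651
Break-even inflation = 1.074651 − 1 → 0.07465.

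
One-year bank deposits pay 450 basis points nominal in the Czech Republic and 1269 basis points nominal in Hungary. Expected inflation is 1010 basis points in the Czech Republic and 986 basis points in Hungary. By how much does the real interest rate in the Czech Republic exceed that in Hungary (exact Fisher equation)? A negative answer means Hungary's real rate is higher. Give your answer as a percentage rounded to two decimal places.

The Czech Republic: (1 + 0.0450)/(1 + 0.1010) − 1 = -5.0863%
Hungary: (1 + 0.1269)/(1 + 0.0986) − 1 = 2.5760%
Differential = -5.0863% − 2.5760% = -7.6623% → -7.66%.

-7.66%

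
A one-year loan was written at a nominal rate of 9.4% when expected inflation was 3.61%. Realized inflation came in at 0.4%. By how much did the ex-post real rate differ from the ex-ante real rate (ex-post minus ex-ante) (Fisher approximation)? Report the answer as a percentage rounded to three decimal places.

3.210%

Ex-ante: 9.4% − 3.61% = 5.790%
Ex-post: 9.4% − 0.4% = 9.000%
Difference (ex-post − ex-ante) = 3.2100% → 3.210%.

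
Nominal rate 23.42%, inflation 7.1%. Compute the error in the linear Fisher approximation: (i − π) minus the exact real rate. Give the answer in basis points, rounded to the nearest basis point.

108 basis points

Approximate: r ≈ 23.420% − 7.100% = 16.3200%
Exact: (1 + 0.2342)/(1 + 0.0710) − 1 = 15.2381%
Error = 16.3200% − 15.2381% = 1.0819% → 108 basis points.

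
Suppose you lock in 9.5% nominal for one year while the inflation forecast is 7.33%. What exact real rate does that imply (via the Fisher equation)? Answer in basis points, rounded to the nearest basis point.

202 basis points

1 + r = 1.09500 / 1.07330 = 1.020218
r = 1.020218 − 1 = 2.0218%, i.e. 202 basis points.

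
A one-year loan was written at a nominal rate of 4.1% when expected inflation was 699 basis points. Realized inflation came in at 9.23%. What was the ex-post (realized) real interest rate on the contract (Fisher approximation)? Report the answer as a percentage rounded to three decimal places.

-5.130%

Ex-post: 4.1% − 9.23% = -5.130%
So the realized real rate is -5.130%.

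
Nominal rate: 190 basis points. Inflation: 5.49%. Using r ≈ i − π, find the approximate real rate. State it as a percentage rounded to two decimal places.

-3.59%

r ≈ i − π = 1.9% − 5.49% = -3.59%.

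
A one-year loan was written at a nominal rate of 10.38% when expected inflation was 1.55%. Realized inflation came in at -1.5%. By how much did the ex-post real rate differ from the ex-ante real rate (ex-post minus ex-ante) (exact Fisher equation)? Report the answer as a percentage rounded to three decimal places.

3.366%

Ex-ante: (1 + 0.1038)/(1 + 0.0155) − 1 = 8.6952%
Ex-post: (1 + 0.1038)/(1 − 0.0150) − 1 = 12.0609%
Difference (ex-post − ex-ante) = 3.3657% → 3.366%.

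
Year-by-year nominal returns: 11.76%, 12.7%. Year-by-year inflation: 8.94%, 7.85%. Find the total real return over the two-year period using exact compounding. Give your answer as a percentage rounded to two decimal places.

7.20%

Nominal growth factor = 1.1176 × 1.1270 = 1.259535
Price-level growth factor = 1.0894 × 1.0785 = 1.174918
Real growth factor = 1.259535 / 1.174918 = 1.072020
Total real return = 1.072020 − 1 → 7.20%.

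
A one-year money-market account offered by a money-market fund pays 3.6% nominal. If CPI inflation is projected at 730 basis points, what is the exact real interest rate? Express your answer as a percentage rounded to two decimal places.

By the Fisher relation, 1 + r = (1 + i)/(1 + π).
1 + r = 1.03600 / 1.07300 = 0.965517
r = 0.965517 − 1 = -3.4483%, i.e. -3.45%.

-3.45%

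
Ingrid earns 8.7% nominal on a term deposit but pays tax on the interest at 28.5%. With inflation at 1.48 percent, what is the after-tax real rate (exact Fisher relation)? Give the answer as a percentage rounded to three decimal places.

After-tax nominal return = 8.7% × (1 − 0.285) = 6.2205%.
1 + r = 1.062205 / 1.01480 = 1.046714
After-tax real rate = 1.046714 − 1 → 4.671%.

4.671%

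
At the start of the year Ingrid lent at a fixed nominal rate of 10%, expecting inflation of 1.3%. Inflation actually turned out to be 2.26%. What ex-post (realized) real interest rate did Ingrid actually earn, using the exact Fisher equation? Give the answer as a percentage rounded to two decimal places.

7.57%

Ex-post: (1 + 0.1000)/(1 + 0.0226) − 1 = 7.5689%
So the realized real rate is 7.57%.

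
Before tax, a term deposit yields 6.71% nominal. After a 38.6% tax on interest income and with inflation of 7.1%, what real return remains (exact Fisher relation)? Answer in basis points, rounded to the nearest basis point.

After-tax nominal return = 6.71% × (1 − 0.386) = 4.11994%.
1 + r = 1.0411994 / 1.07100 = 0.972175
After-tax real rate = 0.972175 − 1 → -278 basis points.

-278 basis points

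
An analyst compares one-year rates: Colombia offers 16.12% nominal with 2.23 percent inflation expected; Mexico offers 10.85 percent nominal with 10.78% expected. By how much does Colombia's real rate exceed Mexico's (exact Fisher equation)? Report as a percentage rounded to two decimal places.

13.52%

Colombia: (1 + 0.1612)/(1 + 0.0223) − 1 = 13.5870%
Mexico: (1 + 0.1085)/(1 + 0.1078) − 1 = 0.0632%
Differential = 13.5870% − 0.0632% = 13.5238% → 13.52%.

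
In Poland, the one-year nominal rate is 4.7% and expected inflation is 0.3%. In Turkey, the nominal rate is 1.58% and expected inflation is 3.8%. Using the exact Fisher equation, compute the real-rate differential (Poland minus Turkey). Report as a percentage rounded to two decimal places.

Poland: (1 + 0.0470)/(1 + 0.0030) − 1 = 4.3868%
Turkey: (1 + 0.0158)/(1 + 0.0380) − 1 = -2.1387%
Differential = 4.3868% − (-2.1387%) = 6.5256% → 6.53%.

6.53%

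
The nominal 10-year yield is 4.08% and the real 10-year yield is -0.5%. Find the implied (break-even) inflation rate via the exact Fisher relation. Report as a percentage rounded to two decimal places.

(1 + π) = (1 + i)/(1 + r) = 1.04080 / 0.99500 = 1.046030
Break-even inflation = 1.046030 − 1 → 4.60%.

4.60%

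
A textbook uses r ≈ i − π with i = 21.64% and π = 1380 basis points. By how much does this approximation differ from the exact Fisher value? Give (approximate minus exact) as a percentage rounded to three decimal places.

0.951%

Approximate: r ≈ 21.640% − 13.800% = 7.8400%
Exact: (1 + 0.2164)/(1 + 0.1380) − 1 = 6.8893%
Error = 7.8400% − 6.8893% = 0.9507% → 0.951%.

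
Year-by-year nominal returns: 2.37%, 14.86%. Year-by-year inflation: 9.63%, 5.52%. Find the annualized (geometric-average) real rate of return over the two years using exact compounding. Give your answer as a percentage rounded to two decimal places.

0.82%

Nominal growth factor = 1.0237 × 1.1486 = 1.17582182
Price-level growth factor = 1.0963 × 1.0552 = 1.15681576
Real growth factor = 1.17582182 / 1.15681576 = 1.01642963
Annualized real rate = 1.01642963^(1/2) − 1 = 0.8181% → 0.82%.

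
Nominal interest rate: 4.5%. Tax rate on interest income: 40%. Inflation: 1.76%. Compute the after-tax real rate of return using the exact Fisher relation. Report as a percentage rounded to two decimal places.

After-tax nominal return = 4.5% × (1 − 0.4) = 2.7000%.
1 + r = 1.02700 / 1.01760 = 1.009237
After-tax real rate = 1.009237 − 1 → 0.92%.

0.92%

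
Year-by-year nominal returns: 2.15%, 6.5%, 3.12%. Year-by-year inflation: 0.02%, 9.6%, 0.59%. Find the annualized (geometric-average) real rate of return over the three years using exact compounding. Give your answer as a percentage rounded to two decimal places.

Compound the nominal returns: 1.0215 × 1.0650 × 1.0312 = 1.12183990.
Compound inflation: 1.0002 × 1.0960 × 1.0059 = 1.10268689.
Deflate: 1.12183990 / 1.10268689 = 1.01736940.
Annualized real rate = 1.01736940^(1/3) − 1 = 0.5757% → 0.58%.

0.58%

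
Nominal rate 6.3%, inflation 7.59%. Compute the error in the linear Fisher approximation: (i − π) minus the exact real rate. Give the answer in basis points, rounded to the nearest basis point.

Approximate: r ≈ 6.300% − 7.590% = -1.2900%
Exact: (1 + 0.0630)/(1 + 0.0759) − 1 = -1.1990%
Error = -1.2900% − (-1.1990%) = -0.0910% → -9 basis points.

-9 basis points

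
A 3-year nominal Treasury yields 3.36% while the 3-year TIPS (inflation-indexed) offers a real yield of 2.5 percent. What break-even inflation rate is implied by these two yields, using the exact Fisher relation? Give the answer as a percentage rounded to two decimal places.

(1 + π) = (1 + i)/(1 + r) = 1.03360 / 1.02500 = 1.008390
Break-even inflation = 1.008390 − 1 → 0.84%.

0.84%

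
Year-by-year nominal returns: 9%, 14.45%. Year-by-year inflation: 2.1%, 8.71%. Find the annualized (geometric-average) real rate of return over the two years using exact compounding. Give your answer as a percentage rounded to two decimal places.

6.02%

Compound the nominal returns: 1.0900 × 1.1445 = 1.24750500.
Compound inflation: 1.0210 × 1.0871 = 1.10992910.
Deflate: 1.24750500 / 1.10992910 = 1.12395017.
Annualized real rate = 1.12395017^(1/2) − 1 = 6.0165% → 6.02%.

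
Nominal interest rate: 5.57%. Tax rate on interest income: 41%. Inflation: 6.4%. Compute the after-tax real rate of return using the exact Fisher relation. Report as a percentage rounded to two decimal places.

-2.93%

After-tax nominal return = 5.57% × (1 − 0.41) = 3.2863%.
1 + r = 1.032863 / 1.06400 = 0.970736
After-tax real rate = 0.970736 − 1 → -2.93%.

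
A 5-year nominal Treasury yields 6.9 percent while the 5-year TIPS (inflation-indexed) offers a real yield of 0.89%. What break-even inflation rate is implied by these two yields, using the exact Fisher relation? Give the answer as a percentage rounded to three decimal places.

(1 + π) = (1 + i)/(1 + r) = 1.06900 / 1.00890 = 1.059570
Break-even inflation = 1.059570 − 1 → 5.957%.

5.957%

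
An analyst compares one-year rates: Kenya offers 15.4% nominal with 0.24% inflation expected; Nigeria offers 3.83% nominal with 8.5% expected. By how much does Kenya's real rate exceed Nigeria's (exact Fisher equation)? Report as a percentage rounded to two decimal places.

Kenya: (1 + 0.1540)/(1 + 0.0024) − 1 = 15.1237%
Nigeria: (1 + 0.0383)/(1 + 0.0850) − 1 = -4.3041%
Differential = 15.1237% − (-4.3041%) = 19.4279% → 19.43%.

19.43%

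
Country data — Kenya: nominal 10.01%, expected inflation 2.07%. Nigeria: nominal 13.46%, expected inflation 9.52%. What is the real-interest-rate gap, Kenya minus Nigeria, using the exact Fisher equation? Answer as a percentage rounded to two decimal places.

4.18%

Kenya: (1 + 0.1001)/(1 + 0.0207) − 1 = 7.7790%
Nigeria: (1 + 0.1346)/(1 + 0.0952) − 1 = 3.5975%
Differential = 7.7790% − 3.5975% = 4.1815% → 4.18%.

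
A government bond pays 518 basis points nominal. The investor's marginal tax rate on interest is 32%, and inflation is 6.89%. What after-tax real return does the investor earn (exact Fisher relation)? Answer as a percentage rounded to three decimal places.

After-tax nominal return = 5.18% × (1 − 0.32) = 3.5224%.
1 + r = 1.035224 / 1.06890 = 0.9684947
After-tax real rate = 0.9684947 − 1 → -3.151%.

-3.151%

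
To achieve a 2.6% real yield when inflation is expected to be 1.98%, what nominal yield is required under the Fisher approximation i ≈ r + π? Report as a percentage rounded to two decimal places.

i ≈ r + π = 2.6% + 1.98% = 4.58%.

4.58%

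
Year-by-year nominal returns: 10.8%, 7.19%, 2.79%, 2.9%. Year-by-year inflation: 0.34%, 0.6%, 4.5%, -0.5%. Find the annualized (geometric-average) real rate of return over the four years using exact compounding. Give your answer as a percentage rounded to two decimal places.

4.60%

Compound the nominal returns: 1.1080 × 1.0719 × 1.0279 × 1.0290 = 1.25620429.
Compound inflation: 1.0034 × 1.0060 × 1.0450 × 0.9950 = 1.04957010.
Deflate: 1.25620429 / 1.04957010 = 1.19687508.
Annualized real rate = 1.19687508^(1/4) − 1 = 4.5953% → 4.60%.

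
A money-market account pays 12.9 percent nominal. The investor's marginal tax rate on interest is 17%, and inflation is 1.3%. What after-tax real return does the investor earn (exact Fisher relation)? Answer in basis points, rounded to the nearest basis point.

929 basis points

After-tax nominal return = 12.9% × (1 − 0.17) = 10.7070%.
1 + r = 1.10707 / 1.01300 = 1.092863
After-tax real rate = 1.092863 − 1 → 929 basis points.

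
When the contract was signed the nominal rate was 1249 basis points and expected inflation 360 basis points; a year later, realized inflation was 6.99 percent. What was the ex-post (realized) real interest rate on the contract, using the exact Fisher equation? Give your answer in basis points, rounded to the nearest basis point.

514 basis points

Ex-post: (1 + 0.1249)/(1 + 0.0699) − 1 = 5.1407%
So the realized real rate is 514 basis points.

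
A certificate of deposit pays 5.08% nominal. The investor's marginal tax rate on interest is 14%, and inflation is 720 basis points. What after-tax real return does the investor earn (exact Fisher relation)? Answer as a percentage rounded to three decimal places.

After-tax nominal return = 5.08% × (1 − 0.14) = 4.3688%.
1 + r = 1.043688 / 1.07200 = 0.973590
After-tax real rate = 0.973590 − 1 → -2.641%.

-2.641%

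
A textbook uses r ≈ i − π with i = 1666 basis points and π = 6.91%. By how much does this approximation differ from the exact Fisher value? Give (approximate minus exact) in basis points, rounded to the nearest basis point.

Approximate: r ≈ 16.660% − 6.910% = 9.7500%
Exact: (1 + 0.1666)/(1 + 0.0691) − 1 = 9.1198%
Error = 9.7500% − 9.1198% = 0.6302% → 63 basis points.

63 basis points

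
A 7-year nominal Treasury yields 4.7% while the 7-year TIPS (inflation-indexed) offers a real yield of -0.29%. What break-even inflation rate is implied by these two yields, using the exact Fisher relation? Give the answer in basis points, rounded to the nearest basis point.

(1 + π) = (1 + i)/(1 + r) = 1.04700 / 0.99710 = 1.050045
Break-even inflation = 1.050045 − 1 → 500 basis points.

500 basis points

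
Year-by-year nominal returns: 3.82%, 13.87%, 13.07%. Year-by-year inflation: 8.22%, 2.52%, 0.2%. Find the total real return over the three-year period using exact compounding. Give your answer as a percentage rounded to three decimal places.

20.241%

Compound the nominal returns: 1.0382 × 1.1387 × 1.1307 = 1.336712.
Compound inflation: 1.0822 × 1.0252 × 1.0020 = 1.111690.
Deflate: 1.336712 / 1.111690 = 1.202414.
Total real return = 1.202414 − 1 → 20.241%.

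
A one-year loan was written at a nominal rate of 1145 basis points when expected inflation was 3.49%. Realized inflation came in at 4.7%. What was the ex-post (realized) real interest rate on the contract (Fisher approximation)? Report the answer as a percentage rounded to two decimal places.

6.75%

Ex-post: 11.45% − 4.7% = 6.750%
So the realized real rate is 6.75%.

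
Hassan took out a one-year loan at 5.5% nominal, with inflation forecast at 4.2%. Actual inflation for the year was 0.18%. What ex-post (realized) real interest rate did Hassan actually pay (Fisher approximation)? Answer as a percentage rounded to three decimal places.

Ex-post: 5.5% − 0.18% = 5.320%
So the realized real rate is 5.320%.

5.320%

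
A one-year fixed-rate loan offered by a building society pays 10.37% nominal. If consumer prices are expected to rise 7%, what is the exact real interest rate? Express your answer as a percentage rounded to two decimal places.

3.15%

By the Fisher relation, 1 + r = (1 + i)/(1 + π).
1 + r = 1.10370 / 1.07000 = 1.031495
r = 1.031495 − 1 = 3.1495%, i.e. 3.15%.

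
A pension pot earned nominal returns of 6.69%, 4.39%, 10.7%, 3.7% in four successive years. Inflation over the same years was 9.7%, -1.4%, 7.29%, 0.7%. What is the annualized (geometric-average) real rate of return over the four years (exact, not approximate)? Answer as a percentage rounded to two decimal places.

Compound the nominal returns: 1.0669 × 1.0439 × 1.1070 × 1.0370 = 1.27852431.
Compound inflation: 1.0970 × 0.9860 × 1.0729 × 1.0070 = 1.16861716.
Deflate: 1.27852431 / 1.16861716 = 1.09404889.
Annualized real rate = 1.09404889^(1/4) − 1 = 2.2726% → 2.27%.

2.27%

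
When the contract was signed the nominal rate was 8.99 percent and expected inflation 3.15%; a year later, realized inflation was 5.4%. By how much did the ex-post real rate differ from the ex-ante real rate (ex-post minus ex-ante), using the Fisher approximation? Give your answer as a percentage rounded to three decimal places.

-2.250%

Ex-ante: 8.99% − 3.15% = 5.840%
Ex-post: 8.99% − 5.4% = 3.590%
Difference (ex-post − ex-ante) = -2.2500% → -2.250%.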